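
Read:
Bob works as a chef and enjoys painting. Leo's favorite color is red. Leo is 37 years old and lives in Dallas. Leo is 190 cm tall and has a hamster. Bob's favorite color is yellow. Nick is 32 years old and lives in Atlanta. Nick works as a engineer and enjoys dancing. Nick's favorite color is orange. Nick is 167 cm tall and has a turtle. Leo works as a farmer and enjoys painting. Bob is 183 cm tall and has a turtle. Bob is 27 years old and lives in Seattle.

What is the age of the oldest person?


Oldest: Leo at 37

37


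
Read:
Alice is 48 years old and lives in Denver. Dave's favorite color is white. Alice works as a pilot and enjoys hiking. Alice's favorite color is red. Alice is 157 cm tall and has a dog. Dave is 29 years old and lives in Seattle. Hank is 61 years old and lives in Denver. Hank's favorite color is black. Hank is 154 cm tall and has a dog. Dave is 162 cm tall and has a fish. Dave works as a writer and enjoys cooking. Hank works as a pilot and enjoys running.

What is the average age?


Sum=138, n=3, avg=46

46


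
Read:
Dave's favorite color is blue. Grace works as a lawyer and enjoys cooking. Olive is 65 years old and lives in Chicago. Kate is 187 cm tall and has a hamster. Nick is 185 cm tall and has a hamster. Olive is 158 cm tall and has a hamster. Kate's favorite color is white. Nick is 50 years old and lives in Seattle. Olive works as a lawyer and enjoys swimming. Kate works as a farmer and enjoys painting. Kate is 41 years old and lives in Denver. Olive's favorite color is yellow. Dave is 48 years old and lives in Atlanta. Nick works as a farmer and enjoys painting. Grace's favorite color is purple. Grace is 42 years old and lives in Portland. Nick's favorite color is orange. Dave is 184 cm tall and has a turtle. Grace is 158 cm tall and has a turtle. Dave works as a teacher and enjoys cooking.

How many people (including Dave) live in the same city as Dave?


Dave lives in Atlanta. Count = 1

1


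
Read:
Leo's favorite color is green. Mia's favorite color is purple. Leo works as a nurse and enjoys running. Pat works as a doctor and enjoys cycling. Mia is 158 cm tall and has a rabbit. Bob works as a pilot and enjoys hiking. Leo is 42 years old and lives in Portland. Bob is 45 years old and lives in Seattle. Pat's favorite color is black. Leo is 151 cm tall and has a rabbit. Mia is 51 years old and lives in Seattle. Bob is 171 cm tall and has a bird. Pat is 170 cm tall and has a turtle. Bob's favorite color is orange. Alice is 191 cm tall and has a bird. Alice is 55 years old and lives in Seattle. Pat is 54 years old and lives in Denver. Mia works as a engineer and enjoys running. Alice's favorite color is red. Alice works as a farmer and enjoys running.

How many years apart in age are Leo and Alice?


42 vs 55, diff = 13

13


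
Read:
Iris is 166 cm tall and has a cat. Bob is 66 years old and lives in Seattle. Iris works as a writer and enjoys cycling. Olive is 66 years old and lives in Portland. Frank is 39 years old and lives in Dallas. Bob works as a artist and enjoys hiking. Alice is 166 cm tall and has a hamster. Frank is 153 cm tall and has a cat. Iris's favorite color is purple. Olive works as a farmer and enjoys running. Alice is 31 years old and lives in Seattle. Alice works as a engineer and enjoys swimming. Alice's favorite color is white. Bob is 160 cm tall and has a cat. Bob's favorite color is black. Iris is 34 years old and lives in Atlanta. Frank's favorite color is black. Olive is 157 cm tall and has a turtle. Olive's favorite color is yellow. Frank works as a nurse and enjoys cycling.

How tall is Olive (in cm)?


Olive is 157 cm tall

157


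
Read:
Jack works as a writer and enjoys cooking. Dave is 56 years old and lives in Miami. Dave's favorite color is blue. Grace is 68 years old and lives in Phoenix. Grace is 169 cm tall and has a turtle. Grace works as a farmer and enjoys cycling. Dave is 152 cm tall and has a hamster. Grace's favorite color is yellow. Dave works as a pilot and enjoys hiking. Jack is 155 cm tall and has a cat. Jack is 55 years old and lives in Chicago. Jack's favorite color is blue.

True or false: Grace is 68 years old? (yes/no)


Grace is actually 68. yes

yes


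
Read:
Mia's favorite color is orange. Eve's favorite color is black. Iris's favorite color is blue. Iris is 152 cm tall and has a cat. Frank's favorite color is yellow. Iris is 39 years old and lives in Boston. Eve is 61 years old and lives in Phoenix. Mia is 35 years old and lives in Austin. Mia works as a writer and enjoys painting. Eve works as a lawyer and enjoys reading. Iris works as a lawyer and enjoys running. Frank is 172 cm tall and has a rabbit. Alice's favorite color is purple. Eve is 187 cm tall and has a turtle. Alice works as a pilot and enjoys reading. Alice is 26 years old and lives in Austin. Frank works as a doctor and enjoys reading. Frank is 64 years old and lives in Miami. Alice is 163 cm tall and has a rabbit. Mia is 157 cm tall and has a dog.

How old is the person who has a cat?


Person with cat is Iris, age 39

39


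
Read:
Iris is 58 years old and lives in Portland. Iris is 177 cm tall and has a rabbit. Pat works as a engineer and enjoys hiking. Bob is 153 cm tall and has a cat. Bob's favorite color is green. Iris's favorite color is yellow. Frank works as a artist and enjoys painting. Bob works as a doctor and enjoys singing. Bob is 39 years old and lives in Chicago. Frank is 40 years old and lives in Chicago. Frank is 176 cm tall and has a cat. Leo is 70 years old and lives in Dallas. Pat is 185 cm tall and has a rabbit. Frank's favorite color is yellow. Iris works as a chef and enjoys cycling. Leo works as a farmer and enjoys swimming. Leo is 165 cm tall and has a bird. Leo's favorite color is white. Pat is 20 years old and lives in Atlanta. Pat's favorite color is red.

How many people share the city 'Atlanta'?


Count: 1

1


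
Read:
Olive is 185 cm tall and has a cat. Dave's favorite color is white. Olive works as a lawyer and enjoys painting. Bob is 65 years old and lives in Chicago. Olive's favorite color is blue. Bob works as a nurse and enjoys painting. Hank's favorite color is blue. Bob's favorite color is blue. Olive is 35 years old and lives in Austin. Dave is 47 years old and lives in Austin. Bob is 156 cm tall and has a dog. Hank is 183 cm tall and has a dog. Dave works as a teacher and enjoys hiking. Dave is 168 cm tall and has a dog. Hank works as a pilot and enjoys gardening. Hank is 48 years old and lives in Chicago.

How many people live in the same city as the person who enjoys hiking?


Person with hobby hiking is Dave, city Austin. Count = 2

2


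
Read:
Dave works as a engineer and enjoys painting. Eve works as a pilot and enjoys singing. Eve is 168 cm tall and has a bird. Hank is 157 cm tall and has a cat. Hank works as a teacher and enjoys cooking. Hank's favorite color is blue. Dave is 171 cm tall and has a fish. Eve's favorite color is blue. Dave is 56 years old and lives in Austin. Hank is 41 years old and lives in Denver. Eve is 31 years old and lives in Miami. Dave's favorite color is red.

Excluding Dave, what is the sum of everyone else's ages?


Sum (excluding Dave): 72

72


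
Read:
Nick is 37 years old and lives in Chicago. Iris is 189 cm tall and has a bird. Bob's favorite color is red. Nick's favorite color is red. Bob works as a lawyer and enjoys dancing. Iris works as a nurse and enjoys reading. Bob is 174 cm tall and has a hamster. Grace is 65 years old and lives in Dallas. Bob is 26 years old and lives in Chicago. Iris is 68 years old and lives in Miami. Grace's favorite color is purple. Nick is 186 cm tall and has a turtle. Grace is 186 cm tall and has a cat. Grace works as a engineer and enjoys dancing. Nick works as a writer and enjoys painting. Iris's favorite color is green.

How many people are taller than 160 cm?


Taller than 160: 4

4


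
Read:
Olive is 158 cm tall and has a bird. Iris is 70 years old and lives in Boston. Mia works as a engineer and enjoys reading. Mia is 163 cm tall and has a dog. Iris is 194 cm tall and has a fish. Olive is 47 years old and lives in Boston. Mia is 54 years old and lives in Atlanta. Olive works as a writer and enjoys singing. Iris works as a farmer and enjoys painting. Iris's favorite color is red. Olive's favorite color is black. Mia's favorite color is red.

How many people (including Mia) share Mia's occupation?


Mia is a engineer. Count = 1

1


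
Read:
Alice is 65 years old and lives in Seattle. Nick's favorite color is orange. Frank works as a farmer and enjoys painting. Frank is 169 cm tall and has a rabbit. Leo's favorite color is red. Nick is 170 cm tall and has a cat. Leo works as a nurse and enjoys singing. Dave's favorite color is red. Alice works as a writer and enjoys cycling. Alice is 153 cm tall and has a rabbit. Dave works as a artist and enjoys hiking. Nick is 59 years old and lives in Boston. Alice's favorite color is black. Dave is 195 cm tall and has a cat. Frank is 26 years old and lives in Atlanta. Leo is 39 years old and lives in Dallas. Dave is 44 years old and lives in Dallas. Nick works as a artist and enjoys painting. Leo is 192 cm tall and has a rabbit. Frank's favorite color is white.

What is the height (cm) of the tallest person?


Tallest: Dave at 195 cm

195


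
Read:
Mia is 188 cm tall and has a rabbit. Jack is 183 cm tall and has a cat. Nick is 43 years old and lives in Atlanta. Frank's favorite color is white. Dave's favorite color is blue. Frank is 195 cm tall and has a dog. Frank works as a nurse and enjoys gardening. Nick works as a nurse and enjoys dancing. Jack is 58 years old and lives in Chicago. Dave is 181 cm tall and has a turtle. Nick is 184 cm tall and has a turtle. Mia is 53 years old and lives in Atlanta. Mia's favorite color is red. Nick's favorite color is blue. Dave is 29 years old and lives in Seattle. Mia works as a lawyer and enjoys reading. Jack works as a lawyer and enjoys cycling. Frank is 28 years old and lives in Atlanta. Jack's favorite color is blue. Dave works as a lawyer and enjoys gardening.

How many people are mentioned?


People: Mia, Frank, Jack, Dave, Nick. Count = 5

5


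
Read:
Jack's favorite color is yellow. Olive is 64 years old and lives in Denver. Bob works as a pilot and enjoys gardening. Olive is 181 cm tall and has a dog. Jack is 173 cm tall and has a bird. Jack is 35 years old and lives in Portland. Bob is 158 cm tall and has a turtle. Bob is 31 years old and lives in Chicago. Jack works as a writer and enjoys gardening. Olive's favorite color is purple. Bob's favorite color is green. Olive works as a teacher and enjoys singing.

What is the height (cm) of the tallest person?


Tallest: Olive at 181 cm

181


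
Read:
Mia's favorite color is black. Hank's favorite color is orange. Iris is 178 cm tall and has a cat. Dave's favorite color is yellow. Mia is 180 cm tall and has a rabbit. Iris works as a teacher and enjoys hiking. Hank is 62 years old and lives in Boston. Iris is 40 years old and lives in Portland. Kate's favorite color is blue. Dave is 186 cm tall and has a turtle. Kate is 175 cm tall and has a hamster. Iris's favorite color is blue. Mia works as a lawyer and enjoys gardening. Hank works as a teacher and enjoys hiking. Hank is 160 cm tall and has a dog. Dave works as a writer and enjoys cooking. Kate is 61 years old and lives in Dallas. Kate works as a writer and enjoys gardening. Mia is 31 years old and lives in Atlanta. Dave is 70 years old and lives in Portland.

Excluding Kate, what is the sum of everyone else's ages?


Sum (excluding Kate): 203

203


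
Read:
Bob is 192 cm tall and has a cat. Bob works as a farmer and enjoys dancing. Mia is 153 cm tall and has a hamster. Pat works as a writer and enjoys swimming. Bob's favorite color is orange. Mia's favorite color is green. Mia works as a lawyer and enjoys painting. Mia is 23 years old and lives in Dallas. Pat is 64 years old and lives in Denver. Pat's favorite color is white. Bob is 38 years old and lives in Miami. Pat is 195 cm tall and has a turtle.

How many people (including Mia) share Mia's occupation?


Mia is a lawyer. Count = 1

1


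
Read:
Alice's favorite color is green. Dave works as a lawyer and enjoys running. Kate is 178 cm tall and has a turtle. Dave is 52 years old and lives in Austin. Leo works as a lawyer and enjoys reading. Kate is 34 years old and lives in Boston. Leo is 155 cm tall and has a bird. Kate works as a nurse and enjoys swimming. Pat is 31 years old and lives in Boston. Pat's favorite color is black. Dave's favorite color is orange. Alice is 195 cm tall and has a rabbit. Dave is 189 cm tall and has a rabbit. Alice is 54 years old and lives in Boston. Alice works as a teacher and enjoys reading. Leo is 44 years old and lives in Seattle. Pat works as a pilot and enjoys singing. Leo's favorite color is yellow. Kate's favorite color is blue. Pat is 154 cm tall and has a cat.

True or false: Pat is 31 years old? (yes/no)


Pat is actually 31. yes

yes


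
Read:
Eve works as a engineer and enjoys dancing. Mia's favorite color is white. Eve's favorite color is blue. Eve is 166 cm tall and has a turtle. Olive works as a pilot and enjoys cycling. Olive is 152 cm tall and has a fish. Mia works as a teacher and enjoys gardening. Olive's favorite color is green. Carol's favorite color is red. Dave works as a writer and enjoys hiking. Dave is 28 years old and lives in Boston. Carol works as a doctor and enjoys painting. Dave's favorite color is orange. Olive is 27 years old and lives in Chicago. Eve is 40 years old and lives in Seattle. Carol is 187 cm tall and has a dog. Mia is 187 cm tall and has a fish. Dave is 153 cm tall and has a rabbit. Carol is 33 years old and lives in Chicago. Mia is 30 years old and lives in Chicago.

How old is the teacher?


The teacher is Mia, age 30

30


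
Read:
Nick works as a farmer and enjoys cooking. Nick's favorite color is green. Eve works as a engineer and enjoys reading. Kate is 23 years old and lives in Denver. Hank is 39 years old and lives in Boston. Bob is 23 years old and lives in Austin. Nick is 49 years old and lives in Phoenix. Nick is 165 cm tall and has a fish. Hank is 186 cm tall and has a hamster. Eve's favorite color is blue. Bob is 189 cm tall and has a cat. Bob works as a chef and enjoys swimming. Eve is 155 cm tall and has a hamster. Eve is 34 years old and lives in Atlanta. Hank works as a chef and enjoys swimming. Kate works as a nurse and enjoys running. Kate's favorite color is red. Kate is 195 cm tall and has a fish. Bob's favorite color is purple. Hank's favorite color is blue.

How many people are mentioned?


People: Bob, Eve, Hank, Kate, Nick. Count = 5

5


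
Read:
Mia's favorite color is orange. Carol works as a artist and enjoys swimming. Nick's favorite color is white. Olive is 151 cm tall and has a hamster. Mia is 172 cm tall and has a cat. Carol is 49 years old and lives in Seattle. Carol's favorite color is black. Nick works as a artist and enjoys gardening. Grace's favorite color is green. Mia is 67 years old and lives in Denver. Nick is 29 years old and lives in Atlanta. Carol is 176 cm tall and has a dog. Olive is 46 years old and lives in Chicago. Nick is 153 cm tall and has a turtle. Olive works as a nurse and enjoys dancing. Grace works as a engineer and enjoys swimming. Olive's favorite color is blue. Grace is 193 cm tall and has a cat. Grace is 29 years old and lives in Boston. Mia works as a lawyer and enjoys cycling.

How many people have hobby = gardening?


Count: 1

1


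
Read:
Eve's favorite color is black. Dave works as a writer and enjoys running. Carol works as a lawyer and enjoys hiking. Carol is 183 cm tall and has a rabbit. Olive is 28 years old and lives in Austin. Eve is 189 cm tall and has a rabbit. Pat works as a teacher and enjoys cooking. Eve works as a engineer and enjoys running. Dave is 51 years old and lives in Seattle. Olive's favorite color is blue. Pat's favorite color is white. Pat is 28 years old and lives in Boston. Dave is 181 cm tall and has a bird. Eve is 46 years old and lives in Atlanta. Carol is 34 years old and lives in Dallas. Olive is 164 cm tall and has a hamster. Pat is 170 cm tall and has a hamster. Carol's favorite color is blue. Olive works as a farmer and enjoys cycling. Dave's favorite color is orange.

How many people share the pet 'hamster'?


Count: 2

2


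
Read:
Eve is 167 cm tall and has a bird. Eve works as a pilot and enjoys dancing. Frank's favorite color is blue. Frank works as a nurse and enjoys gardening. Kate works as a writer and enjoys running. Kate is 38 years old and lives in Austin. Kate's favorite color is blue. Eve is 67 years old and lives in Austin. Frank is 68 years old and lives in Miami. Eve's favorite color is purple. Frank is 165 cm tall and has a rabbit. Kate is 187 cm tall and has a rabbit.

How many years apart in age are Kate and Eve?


38 vs 67, diff = 29

29


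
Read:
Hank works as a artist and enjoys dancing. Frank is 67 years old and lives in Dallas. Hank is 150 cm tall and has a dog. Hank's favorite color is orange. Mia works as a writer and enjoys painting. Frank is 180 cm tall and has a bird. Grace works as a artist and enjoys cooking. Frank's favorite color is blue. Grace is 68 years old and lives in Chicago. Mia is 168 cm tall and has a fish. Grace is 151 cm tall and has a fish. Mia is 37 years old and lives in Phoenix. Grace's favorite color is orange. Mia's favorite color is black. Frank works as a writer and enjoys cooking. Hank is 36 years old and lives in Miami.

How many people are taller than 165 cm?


Taller than 165: 2

2


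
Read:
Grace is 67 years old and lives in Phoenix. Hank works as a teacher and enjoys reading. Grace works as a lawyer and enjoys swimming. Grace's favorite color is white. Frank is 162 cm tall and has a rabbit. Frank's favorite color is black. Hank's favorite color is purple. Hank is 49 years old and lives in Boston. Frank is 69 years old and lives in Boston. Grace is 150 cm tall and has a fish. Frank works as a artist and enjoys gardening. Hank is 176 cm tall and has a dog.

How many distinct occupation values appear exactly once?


Unique occupation values: 3

3


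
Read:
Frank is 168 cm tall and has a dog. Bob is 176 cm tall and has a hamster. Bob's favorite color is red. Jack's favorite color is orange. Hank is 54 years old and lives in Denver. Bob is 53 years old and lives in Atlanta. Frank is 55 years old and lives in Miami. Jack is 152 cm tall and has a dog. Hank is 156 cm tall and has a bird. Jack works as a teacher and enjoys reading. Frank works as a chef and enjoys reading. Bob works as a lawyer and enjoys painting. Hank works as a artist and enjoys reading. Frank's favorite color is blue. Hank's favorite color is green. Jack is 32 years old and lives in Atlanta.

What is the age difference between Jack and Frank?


|32 - 55| = 23

23


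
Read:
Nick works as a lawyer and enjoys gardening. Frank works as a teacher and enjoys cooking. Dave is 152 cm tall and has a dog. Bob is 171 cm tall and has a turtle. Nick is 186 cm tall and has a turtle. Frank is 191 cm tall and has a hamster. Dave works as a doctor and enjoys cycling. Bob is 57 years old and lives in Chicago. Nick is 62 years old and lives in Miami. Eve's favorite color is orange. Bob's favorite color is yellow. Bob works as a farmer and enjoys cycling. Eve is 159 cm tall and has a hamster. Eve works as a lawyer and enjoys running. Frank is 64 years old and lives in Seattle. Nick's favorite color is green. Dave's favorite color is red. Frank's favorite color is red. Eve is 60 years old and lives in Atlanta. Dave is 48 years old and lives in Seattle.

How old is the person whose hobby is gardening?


Person with hobby=gardening is Nick, age 62

62


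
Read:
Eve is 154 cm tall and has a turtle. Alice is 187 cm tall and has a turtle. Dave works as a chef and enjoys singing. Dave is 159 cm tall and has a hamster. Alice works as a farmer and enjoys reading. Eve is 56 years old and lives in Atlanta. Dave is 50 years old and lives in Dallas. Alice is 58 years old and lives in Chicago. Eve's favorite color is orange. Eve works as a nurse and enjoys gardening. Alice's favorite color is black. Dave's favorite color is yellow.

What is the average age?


Sum=164, n=3, avg=54.67

54.67


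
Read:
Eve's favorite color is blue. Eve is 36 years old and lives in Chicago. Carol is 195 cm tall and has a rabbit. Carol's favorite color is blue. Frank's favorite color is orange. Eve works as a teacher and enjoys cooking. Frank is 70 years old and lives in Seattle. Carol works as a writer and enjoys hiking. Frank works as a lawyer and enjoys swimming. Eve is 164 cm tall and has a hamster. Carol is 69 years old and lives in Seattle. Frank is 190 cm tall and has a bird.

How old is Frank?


Frank is 70 years old

70


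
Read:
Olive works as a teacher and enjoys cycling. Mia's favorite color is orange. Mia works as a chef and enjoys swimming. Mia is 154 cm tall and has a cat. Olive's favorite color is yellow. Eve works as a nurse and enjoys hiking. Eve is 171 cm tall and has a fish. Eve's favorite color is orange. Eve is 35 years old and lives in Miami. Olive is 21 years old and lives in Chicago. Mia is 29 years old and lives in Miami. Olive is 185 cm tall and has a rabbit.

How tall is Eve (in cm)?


Eve is 171 cm tall

171


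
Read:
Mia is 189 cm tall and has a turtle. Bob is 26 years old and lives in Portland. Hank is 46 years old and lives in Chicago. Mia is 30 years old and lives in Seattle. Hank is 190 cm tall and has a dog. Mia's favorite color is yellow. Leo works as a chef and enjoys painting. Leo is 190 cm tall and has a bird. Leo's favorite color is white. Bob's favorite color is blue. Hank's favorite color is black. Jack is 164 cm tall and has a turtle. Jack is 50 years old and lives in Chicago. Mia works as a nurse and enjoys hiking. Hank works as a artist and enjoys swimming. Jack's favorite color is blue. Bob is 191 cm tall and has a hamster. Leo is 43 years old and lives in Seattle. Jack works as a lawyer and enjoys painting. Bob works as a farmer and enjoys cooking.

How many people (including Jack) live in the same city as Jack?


Jack lives in Chicago. Count = 2

2


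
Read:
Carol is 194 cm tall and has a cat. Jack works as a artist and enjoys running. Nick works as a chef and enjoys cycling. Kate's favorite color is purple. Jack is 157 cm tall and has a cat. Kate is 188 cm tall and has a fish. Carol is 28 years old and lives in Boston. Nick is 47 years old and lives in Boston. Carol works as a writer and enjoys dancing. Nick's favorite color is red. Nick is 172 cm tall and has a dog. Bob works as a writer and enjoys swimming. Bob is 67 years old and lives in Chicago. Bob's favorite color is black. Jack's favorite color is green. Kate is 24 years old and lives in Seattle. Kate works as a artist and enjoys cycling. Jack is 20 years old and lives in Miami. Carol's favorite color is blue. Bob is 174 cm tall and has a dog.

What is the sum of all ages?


24+67+28+47+20 = 186

186


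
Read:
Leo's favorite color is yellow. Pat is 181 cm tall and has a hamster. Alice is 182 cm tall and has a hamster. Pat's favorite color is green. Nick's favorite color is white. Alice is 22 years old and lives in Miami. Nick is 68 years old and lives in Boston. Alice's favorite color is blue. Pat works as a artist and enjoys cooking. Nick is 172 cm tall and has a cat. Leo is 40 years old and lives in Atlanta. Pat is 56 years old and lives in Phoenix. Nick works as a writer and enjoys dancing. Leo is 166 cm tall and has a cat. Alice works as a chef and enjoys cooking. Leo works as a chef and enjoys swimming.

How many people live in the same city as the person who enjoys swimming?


Person with hobby swimming is Leo, city Atlanta. Count = 1

1


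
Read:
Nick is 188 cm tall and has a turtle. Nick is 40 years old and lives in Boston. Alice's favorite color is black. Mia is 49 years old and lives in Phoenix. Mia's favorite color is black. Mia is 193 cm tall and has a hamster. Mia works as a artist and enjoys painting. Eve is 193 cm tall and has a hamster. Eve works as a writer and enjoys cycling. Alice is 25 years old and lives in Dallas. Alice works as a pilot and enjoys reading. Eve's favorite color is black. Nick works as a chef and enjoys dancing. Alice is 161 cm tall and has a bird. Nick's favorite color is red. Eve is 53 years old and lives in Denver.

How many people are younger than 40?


Filter: 1

1


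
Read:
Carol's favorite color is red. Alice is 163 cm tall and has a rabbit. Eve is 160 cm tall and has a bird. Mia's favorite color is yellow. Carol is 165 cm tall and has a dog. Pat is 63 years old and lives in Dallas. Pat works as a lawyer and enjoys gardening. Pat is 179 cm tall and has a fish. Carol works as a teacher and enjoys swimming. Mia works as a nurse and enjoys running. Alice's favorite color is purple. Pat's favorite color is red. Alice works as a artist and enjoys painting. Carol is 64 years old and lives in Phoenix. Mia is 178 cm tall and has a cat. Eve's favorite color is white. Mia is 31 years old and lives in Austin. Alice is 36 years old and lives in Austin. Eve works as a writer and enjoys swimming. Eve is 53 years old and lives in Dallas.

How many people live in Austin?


Count in Austin: 2

2


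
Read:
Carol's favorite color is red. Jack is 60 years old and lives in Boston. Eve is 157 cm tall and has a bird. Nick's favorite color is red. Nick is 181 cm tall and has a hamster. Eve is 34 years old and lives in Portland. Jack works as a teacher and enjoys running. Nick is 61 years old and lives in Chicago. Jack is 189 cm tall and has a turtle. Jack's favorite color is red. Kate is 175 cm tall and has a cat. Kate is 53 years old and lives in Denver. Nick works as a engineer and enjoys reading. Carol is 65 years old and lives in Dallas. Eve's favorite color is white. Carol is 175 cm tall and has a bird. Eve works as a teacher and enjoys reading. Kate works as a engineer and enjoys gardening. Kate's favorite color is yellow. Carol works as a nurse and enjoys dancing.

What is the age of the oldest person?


Oldest: Carol at 65

65


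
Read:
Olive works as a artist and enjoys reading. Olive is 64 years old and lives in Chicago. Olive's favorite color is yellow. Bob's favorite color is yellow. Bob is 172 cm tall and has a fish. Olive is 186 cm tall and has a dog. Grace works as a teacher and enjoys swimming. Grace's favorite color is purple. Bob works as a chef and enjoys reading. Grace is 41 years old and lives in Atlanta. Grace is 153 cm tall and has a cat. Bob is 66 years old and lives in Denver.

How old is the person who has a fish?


Person with fish is Bob, age 66

66


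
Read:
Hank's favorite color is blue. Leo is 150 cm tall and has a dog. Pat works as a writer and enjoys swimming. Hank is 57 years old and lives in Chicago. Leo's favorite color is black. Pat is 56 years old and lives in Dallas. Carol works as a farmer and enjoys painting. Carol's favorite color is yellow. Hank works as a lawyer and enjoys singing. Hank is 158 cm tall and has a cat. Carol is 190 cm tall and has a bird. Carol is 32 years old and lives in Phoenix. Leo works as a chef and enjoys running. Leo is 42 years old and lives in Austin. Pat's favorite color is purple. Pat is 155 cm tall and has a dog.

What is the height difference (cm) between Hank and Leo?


|158 - 150| = 8

8


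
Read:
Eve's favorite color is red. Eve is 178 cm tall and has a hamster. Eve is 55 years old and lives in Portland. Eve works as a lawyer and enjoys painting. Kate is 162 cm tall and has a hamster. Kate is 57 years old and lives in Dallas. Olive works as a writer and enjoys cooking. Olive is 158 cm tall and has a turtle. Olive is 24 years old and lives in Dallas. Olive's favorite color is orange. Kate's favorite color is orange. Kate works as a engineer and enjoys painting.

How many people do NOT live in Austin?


Not in Austin: 3

3


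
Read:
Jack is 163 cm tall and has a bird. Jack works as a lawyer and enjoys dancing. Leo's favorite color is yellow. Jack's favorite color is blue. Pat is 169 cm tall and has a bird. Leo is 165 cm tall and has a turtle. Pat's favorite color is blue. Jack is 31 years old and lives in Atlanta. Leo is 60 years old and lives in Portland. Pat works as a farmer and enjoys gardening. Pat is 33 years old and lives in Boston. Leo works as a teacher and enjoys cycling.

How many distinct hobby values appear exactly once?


Unique hobby values: 3

3


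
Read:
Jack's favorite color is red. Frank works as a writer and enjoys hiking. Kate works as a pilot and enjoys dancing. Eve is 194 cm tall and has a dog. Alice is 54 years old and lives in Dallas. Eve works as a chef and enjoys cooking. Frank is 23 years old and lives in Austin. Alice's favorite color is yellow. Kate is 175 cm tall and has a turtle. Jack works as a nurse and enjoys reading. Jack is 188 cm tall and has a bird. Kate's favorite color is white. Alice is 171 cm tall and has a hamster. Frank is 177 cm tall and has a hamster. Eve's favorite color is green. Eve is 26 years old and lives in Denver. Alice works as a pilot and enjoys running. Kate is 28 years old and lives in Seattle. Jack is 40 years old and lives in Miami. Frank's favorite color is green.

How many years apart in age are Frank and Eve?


23 vs 26, diff = 3

3


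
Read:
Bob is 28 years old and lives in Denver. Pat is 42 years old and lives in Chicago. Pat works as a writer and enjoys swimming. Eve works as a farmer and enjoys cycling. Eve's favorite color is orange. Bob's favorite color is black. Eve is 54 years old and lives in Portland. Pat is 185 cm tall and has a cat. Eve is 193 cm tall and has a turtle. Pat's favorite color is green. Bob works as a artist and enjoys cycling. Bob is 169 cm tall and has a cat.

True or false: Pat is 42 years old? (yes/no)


Pat is actually 42. yes

yes


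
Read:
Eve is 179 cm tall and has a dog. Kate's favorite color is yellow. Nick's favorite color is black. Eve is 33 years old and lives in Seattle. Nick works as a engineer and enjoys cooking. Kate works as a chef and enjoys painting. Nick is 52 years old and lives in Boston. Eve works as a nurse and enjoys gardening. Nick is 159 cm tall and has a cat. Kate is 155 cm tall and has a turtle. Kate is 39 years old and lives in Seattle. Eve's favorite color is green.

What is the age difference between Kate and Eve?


|39 - 33| = 6

6


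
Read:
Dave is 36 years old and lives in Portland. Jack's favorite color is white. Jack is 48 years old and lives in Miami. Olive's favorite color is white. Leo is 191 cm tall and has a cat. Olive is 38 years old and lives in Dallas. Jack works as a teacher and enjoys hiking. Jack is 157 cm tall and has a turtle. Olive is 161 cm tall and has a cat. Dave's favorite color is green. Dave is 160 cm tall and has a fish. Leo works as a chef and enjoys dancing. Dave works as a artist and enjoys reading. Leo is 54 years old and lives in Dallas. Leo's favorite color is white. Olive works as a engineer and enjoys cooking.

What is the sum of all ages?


36+38+54+48 = 176

176


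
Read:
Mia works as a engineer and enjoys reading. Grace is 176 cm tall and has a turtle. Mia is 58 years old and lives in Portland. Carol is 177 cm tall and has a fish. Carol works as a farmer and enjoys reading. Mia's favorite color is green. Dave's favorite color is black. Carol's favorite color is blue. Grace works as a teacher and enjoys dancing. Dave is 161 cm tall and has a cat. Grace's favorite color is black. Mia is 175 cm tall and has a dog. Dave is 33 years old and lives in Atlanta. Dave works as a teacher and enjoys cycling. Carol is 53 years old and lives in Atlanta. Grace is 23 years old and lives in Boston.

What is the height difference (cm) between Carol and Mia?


|177 - 175| = 2

2


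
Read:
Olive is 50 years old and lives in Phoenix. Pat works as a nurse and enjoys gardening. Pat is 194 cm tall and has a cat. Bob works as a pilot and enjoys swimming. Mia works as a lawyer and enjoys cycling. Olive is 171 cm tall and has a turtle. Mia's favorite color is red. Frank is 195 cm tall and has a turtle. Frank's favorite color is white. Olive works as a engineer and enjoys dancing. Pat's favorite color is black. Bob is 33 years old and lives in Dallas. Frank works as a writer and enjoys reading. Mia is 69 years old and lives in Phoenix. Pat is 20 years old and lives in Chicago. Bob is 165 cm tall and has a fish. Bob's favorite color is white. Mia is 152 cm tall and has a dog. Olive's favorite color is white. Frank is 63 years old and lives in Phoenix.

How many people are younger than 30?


Filter: 1

1


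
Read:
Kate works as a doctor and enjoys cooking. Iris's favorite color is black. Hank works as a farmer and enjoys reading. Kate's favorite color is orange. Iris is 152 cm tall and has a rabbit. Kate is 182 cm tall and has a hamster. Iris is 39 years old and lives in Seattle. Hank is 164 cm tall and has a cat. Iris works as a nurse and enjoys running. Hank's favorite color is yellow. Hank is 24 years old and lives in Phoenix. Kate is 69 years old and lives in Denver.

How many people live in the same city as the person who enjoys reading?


Person with hobby reading is Hank, city Phoenix. Count = 1

1


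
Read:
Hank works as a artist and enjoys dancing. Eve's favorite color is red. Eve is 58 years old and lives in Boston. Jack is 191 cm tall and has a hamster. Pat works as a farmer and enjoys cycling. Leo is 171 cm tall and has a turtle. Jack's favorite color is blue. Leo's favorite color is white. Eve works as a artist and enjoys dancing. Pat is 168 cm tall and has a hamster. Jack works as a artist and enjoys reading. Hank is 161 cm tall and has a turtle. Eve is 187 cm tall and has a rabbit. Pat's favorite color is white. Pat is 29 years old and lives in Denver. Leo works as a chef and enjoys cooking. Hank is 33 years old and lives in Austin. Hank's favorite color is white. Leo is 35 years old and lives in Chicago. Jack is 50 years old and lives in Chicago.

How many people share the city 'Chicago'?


Count: 2

2


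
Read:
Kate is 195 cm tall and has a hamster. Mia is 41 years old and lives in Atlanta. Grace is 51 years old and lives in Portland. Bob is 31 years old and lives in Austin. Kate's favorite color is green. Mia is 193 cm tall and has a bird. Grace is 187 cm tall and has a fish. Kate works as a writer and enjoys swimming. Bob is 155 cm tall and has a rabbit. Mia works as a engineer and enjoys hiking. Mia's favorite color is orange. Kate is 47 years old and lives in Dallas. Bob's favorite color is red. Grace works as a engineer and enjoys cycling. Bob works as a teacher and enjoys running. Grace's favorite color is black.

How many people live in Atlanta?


Count in Atlanta: 1

1


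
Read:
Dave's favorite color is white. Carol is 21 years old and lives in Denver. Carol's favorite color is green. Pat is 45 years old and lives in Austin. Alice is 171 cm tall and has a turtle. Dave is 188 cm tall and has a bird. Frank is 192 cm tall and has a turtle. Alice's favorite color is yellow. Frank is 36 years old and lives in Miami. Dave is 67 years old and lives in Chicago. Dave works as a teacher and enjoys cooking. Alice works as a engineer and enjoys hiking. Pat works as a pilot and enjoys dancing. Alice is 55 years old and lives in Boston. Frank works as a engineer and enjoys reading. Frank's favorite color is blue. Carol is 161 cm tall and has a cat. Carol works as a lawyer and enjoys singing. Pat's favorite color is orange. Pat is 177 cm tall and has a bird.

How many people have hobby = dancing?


Count: 1

1


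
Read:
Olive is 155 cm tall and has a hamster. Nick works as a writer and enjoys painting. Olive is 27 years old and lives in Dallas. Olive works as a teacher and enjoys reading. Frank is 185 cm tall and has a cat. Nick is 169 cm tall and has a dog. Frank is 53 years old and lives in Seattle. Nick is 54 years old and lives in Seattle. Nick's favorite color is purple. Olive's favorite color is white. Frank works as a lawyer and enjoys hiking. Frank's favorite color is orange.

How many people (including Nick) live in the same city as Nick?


Nick lives in Seattle. Count = 2

2


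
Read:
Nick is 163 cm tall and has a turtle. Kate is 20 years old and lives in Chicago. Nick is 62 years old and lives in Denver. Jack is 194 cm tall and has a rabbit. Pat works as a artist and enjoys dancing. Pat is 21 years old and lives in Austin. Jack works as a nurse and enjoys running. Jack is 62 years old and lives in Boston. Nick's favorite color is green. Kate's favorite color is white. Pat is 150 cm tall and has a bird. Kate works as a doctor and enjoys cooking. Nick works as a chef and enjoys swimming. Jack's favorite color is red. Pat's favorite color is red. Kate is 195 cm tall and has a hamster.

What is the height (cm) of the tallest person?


Tallest: Kate at 195 cm

195


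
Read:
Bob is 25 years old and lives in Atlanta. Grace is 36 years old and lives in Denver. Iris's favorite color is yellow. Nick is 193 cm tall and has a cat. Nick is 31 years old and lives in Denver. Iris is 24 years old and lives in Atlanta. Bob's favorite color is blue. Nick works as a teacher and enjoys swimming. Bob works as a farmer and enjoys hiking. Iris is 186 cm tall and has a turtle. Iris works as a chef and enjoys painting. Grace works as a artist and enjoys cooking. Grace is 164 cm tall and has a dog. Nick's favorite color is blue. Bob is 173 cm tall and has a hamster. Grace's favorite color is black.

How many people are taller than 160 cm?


Taller than 160: 4

4


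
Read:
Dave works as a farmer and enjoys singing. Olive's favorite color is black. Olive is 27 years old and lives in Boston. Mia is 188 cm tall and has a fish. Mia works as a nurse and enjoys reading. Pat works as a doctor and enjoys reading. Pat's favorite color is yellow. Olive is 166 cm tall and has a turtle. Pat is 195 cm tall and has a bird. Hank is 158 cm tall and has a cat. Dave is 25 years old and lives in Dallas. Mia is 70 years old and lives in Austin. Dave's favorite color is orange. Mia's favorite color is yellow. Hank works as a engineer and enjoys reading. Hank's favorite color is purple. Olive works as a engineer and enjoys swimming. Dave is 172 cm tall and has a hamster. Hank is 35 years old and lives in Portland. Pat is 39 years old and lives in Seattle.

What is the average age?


Sum=196, n=5, avg=39.2

39.2


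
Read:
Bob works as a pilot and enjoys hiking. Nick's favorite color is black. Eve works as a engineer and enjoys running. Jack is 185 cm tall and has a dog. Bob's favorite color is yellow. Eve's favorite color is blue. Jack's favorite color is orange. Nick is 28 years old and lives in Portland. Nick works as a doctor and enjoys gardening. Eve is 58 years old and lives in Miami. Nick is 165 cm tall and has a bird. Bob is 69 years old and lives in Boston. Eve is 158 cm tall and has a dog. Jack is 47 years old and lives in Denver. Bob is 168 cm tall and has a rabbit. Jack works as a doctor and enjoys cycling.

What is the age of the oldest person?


Oldest: Bob at 69

69


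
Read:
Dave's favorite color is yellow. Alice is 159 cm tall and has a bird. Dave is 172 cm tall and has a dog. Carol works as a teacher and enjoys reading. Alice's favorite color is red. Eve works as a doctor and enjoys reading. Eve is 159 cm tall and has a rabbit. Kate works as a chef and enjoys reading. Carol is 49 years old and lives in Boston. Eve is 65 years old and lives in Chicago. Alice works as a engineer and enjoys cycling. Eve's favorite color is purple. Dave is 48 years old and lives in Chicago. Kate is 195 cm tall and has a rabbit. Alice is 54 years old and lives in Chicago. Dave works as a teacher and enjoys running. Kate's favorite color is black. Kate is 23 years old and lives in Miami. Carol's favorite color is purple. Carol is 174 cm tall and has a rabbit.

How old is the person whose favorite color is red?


Person with favorite color=red is Alice, age 54

54


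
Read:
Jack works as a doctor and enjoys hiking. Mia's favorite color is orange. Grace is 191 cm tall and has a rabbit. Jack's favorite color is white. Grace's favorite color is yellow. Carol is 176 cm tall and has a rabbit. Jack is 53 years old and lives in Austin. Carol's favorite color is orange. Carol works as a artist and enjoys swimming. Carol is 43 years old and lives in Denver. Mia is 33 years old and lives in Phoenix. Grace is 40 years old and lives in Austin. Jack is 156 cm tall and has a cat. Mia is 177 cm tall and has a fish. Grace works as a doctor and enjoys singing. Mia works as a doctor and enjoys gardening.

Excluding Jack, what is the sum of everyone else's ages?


Sum (excluding Jack): 116

116
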